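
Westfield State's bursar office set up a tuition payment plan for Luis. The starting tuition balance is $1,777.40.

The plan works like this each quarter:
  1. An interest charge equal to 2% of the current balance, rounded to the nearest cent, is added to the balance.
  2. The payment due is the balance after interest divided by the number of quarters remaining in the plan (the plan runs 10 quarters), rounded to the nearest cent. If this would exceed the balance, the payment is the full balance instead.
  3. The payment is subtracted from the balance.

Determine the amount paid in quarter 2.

$184.92

Quarter 1: opening $1,777.40; interest $35.55 → $1,812.95; payment $181.30; balance $1,631.65
Quarter 2: opening $1,631.65; interest $32.63 → $1,664.28; payment $184.92; balance $1,479.36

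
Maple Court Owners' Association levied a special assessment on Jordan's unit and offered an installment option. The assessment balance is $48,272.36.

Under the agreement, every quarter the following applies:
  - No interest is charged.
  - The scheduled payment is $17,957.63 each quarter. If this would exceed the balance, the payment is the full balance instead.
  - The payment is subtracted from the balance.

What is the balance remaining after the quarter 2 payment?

$12,357.10

Quarter 1: $48,272.36 − $17,957.63 → $30,314.73
Quarter 2: $30,314.73 − $17,957.63 → $12,357.10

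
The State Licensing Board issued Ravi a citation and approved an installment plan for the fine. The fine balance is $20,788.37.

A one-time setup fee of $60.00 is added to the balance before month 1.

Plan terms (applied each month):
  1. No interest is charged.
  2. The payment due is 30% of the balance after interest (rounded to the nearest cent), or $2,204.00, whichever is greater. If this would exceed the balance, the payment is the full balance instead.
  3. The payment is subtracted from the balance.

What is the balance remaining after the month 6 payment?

$538.99

# | Opening | Payment | End bal
1 | $20,848.37 | $6,254.51 | $14,593.86
2 | $14,593.86 | $4,378.16 | $10,215.70
3 | $10,215.70 | $3,064.71 | $7,150.99
4 | $7,150.99 | $2,204.00 | $4,946.99
5 | $4,946.99 | $2,204.00 | $2,742.99
6 | $2,742.99 | $2,204.00 | $538.99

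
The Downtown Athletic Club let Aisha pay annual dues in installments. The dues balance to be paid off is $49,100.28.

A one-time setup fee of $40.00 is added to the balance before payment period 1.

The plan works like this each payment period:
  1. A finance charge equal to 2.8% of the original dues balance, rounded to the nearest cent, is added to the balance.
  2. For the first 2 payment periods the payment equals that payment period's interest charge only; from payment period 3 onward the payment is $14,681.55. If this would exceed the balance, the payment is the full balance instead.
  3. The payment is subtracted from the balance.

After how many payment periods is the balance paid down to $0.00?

6

# | Opening | Interest | Payment | End bal
1 | $49,140.28 | $1,374.81 | $1,374.81 | $49,140.28
2 | $49,140.28 | $1,374.81 | $1,374.81 | $49,140.28
3 | $49,140.28 | $1,374.81 | $14,681.55 | $35,833.54
4 | $35,833.54 | $1,374.81 | $14,681.55 | $22,526.80
5 | $22,526.80 | $1,374.81 | $14,681.55 | $9,220.06
6 | $9,220.06 | $1,374.81 | $10,594.87 | $0.00
Balance reaches $0.00 in payment period 6.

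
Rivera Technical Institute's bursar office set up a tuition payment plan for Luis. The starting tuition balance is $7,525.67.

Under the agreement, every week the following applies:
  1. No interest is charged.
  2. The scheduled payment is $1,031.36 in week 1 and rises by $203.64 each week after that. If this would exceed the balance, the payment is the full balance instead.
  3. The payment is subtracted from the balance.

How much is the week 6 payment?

# | Opening | Payment | End bal
1 | $7,525.67 | $1,031.36 | $6,494.31
2 | $6,494.31 | $1,235.00 | $5,259.31
3 | $5,259.31 | $1,438.64 | $3,820.67
4 | $3,820.67 | $1,642.28 | $2,178.39
5 | $2,178.39 | $1,845.92 | $332.47
6 | $332.47 | $332.47 | $0.00

$332.47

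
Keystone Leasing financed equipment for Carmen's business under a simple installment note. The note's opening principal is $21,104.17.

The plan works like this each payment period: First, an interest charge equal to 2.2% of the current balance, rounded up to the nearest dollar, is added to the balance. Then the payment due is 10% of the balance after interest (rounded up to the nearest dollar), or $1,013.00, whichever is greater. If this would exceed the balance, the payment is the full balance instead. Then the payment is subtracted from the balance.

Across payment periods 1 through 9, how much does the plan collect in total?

# | Opening | Interest | Payment | End bal
1 | $21,104.17 | $465.00 | $2,157.00 | $19,412.17
2 | $19,412.17 | $428.00 | $1,985.00 | $17,855.17
3 | $17,855.17 | $393.00 | $1,825.00 | $16,423.17
4 | $16,423.17 | $362.00 | $1,679.00 | $15,106.17
5 | $15,106.17 | $333.00 | $1,544.00 | $13,895.17
6 | $13,895.17 | $306.00 | $1,421.00 | $12,780.17
7 | $12,780.17 | $282.00 | $1,307.00 | $11,755.17
8 | $11,755.17 | $259.00 | $1,202.00 | $10,812.17
9 | $10,812.17 | $238.00 | $1,106.00 | $9,944.17
Total paid: $14,226.00

$14,226.00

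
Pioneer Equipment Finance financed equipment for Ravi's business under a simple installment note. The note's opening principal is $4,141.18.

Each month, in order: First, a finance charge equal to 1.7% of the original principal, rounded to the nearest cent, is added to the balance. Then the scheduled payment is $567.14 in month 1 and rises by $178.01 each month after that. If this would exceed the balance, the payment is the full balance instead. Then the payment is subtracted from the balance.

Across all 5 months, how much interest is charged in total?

$352.00

# | Opening | Interest | Payment | End bal
1 | $4,141.18 | $70.40 | $567.14 | $3,644.44
2 | $3,644.44 | $70.40 | $745.15 | $2,969.69
3 | $2,969.69 | $70.40 | $923.16 | $2,116.93
4 | $2,116.93 | $70.40 | $1,101.17 | $1,086.16
5 | $1,086.16 | $70.40 | $1,156.56 | $0.00
Total interest: $70.40 + $70.40 + $70.40 + $70.40 + $70.40 = $352.00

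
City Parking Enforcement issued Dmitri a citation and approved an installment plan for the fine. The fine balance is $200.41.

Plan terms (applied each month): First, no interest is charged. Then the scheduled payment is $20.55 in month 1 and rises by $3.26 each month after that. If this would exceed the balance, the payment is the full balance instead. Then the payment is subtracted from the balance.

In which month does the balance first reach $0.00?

Month 1: $200.41 − $20.55 → $179.86
Month 2: $179.86 − $23.81 → $156.05
Month 3: $156.05 − $27.07 → $128.98
Month 4: $128.98 − $30.33 → $98.65
Month 5: $98.65 − $33.59 → $65.06
Month 6: $65.06 − $36.85 → $28.21
Month 7: $28.21 − $28.21 → $0.00
Balance reaches $0.00 in month 7.

7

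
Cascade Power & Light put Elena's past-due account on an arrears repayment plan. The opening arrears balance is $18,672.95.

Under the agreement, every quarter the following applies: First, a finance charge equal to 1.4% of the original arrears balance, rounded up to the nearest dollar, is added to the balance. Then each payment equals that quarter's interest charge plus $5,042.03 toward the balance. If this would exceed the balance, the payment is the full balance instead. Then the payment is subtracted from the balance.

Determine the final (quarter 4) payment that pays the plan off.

Quarter 1: opening $18,672.95; interest $262.00 → $18,934.95; payment $5,304.03; balance $13,630.92
Quarter 2: opening $13,630.92; interest $262.00 → $13,892.92; payment $5,304.03; balance $8,588.89
Quarter 3: opening $8,588.89; interest $262.00 → $8,850.89; payment $5,304.03; balance $3,546.86
Quarter 4: opening $3,546.86; interest $262.00 → $3,808.86; payment $3,808.86; balance $0.00

$3,808.86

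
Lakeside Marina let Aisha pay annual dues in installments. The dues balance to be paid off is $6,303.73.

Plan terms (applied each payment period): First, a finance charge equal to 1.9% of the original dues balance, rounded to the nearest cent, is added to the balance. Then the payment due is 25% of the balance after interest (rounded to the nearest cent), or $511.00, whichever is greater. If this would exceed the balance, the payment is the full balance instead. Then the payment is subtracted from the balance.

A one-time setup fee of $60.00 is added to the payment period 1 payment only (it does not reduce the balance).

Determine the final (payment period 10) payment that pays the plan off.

$324.80

Payment period 1: opening $6,303.73; interest $119.77 → $6,423.50; payment $1,605.88 (+ $60.00 fee); balance $4,817.62
Payment period 2: opening $4,817.62; interest $119.77 → $4,937.39; payment $1,234.35; balance $3,703.04
Payment period 3: opening $3,703.04; interest $119.77 → $3,822.81; payment $955.70; balance $2,867.11
Payment period 4: opening $2,867.11; interest $119.77 → $2,986.88; payment $746.72; balance $2,240.16
Payment period 5: opening $2,240.16; interest $119.77 → $2,359.93; payment $589.98; balance $1,769.95
Payment period 6: opening $1,769.95; interest $119.77 → $1,889.72; payment $511.00; balance $1,378.72
Payment period 7: opening $1,378.72; interest $119.77 → $1,498.49; payment $511.00; balance $987.49
Payment period 8: opening $987.49; interest $119.77 → $1,107.26; payment $511.00; balance $596.26
Payment period 9: opening $596.26; interest $119.77 → $716.03; payment $511.00; balance $205.03
Payment period 10: opening $205.03; interest $119.77 → $324.80; payment $324.80; balance $0.00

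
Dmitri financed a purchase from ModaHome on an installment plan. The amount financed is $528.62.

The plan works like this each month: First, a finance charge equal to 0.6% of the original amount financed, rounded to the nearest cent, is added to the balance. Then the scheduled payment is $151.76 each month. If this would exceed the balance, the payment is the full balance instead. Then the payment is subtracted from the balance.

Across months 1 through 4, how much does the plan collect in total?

Month 1: opening $528.62; interest $3.17 → $531.79; payment $151.76; balance $380.03
Month 2: opening $380.03; interest $3.17 → $383.20; payment $151.76; balance $231.44
Month 3: opening $231.44; interest $3.17 → $234.61; payment $151.76; balance $82.85
Month 4: opening $82.85; interest $3.17 → $86.02; payment $86.02; balance $0.00
Total paid: $541.30

$541.30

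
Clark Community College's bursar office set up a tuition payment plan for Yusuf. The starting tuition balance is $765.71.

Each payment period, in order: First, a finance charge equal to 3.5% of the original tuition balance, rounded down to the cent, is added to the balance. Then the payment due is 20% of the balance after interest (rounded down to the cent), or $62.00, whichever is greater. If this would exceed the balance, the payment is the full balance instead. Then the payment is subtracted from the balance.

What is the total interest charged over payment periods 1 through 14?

# | Opening | Interest | Payment | End bal
1 | $765.71 | $26.79 | $158.50 | $634.00
2 | $634.00 | $26.79 | $132.15 | $528.64
3 | $528.64 | $26.79 | $111.08 | $444.35
4 | $444.35 | $26.79 | $94.22 | $376.92
5 | $376.92 | $26.79 | $80.74 | $322.97
6 | $322.97 | $26.79 | $69.95 | $279.81
7 | $279.81 | $26.79 | $62.00 | $244.60
8 | $244.60 | $26.79 | $62.00 | $209.39
9 | $209.39 | $26.79 | $62.00 | $174.18
10 | $174.18 | $26.79 | $62.00 | $138.97
11 | $138.97 | $26.79 | $62.00 | $103.76
12 | $103.76 | $26.79 | $62.00 | $68.55
13 | $68.55 | $26.79 | $62.00 | $33.34
14 | $33.34 | $26.79 | $60.13 | $0.00
Total interest: $26.79 + $26.79 + $26.79 + $26.79 + $26.79 + $26.79 + $26.79 + $26.79 + $26.79 + $26.79 + $26.79 + $26.79 + $26.79 + $26.79 = $375.06

$375.06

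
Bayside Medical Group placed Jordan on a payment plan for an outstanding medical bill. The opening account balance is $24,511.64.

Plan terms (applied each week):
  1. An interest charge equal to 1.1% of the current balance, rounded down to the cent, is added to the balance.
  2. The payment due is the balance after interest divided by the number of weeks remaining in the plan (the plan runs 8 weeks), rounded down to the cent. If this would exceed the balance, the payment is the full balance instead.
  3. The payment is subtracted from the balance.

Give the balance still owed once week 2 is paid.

$18,790.39

Week 1: $24,511.64 +$269.62 interest = $24,781.26; pay $3,097.65 → $21,683.61
Week 2: $21,683.61 +$238.51 interest = $21,922.12; pay $3,131.73 → $18,790.39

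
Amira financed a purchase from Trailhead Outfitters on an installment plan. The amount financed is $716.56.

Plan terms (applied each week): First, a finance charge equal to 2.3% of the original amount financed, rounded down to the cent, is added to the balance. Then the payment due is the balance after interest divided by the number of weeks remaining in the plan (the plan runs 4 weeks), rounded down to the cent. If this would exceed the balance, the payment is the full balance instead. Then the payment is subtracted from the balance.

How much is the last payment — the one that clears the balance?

$213.48

Week 1: opening $716.56; interest $16.48 → $733.04; payment $183.26; balance $549.78
Week 2: opening $549.78; interest $16.48 → $566.26; payment $188.75; balance $377.51
Week 3: opening $377.51; interest $16.48 → $393.99; payment $196.99; balance $197.00
Week 4: opening $197.00; interest $16.48 → $213.48; payment $213.48; balance $0.00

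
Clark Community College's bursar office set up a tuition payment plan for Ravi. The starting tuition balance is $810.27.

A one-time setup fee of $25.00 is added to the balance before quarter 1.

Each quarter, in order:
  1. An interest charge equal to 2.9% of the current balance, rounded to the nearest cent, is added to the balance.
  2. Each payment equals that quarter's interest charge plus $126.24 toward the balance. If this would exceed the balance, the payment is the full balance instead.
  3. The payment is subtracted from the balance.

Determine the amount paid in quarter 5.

$135.82

Quarter 1: opening $835.27; interest $24.22 → $859.49; payment $150.46; balance $709.03
Quarter 2: opening $709.03; interest $20.56 → $729.59; payment $146.80; balance $582.79
Quarter 3: opening $582.79; interest $16.90 → $599.69; payment $143.14; balance $456.55
Quarter 4: opening $456.55; interest $13.24 → $469.79; payment $139.48; balance $330.31
Quarter 5: opening $330.31; interest $9.58 → $339.89; payment $135.82; balance $204.07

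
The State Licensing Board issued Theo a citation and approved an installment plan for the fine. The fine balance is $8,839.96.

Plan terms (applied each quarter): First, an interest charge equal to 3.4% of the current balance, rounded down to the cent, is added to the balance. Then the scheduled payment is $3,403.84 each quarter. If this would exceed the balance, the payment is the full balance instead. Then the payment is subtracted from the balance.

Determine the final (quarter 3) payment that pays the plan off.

Quarter 1: opening $8,839.96; interest $300.55 → $9,140.51; payment $3,403.84; balance $5,736.67
Quarter 2: opening $5,736.67; interest $195.04 → $5,931.71; payment $3,403.84; balance $2,527.87
Quarter 3: opening $2,527.87; interest $85.94 → $2,613.81; payment $2,613.81; balance $0.00

$2,613.81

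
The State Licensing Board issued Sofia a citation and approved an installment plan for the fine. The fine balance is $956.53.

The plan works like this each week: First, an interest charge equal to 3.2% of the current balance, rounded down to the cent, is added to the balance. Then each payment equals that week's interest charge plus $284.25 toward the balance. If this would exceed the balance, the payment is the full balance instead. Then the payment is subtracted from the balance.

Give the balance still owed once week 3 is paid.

Week 1: $956.53 +$30.60 interest = $987.13; pay $314.85 → $672.28
Week 2: $672.28 +$21.51 interest = $693.79; pay $305.76 → $388.03
Week 3: $388.03 +$12.41 interest = $400.44; pay $296.66 → $103.78

$103.78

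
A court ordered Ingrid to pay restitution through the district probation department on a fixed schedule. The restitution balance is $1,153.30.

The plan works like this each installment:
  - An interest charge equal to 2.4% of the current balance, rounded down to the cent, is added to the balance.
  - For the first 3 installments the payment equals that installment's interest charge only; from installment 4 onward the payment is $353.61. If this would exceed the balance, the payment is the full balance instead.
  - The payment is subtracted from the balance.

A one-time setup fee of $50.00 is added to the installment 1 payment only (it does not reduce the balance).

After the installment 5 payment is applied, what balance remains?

# | Opening | Interest | Payment | Fee | End bal
1 | $1,153.30 | $27.67 | $27.67 | $50.00 | $1,153.30
2 | $1,153.30 | $27.67 | $27.67 | — | $1,153.30
3 | $1,153.30 | $27.67 | $27.67 | — | $1,153.30
4 | $1,153.30 | $27.67 | $353.61 | — | $827.36
5 | $827.36 | $19.85 | $353.61 | — | $493.60

$493.60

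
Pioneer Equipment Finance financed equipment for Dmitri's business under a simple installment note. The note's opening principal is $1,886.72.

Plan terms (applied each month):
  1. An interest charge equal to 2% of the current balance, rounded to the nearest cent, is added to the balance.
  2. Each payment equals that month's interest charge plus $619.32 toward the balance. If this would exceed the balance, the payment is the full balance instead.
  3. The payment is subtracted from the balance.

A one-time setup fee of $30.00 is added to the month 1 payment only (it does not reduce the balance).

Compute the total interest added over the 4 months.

# | Opening | Interest | Payment | Fee | End bal
1 | $1,886.72 | $37.73 | $657.05 | $30.00 | $1,267.40
2 | $1,267.40 | $25.35 | $644.67 | — | $648.08
3 | $648.08 | $12.96 | $632.28 | — | $28.76
4 | $28.76 | $0.58 | $29.34 | — | $0.00
Total interest: $37.73 + $25.35 + $12.96 + $0.58 = $76.62

$76.62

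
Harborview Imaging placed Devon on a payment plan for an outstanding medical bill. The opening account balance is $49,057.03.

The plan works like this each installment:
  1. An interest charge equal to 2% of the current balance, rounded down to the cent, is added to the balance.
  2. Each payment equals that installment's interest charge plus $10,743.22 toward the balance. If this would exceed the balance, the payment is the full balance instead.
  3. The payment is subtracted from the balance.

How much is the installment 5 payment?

Installment 1: $49,057.03 +$981.14 interest = $50,038.17; pay $11,724.36 → $38,313.81
Installment 2: $38,313.81 +$766.27 interest = $39,080.08; pay $11,509.49 → $27,570.59
Installment 3: $27,570.59 +$551.41 interest = $28,122.00; pay $11,294.63 → $16,827.37
Installment 4: $16,827.37 +$336.54 interest = $17,163.91; pay $11,079.76 → $6,084.15
Installment 5: $6,084.15 +$121.68 interest = $6,205.83; pay $6,205.83 → $0.00

$6,205.83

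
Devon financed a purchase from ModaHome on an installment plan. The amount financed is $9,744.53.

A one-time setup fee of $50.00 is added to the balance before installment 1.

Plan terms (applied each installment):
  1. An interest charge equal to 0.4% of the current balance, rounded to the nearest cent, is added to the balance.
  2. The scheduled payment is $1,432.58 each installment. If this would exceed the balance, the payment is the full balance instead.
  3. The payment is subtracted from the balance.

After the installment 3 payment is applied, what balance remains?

Installment 1: opening $9,794.53; interest $39.18 → $9,833.71; payment $1,432.58; balance $8,401.13
Installment 2: opening $8,401.13; interest $33.60 → $8,434.73; payment $1,432.58; balance $7,002.15
Installment 3: opening $7,002.15; interest $28.01 → $7,030.16; payment $1,432.58; balance $5,597.58

$5,597.58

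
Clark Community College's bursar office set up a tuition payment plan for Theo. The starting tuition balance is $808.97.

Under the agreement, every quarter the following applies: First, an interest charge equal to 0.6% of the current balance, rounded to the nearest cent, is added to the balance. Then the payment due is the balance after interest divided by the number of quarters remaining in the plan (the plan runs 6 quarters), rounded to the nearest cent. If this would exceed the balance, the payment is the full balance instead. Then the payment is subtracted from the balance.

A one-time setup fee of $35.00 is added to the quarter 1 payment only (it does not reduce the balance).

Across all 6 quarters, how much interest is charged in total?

Quarter 1: opening $808.97; interest $4.85 → $813.82; payment $135.64 (+ $35.00 fee); balance $678.18
Quarter 2: opening $678.18; interest $4.07 → $682.25; payment $136.45; balance $545.80
Quarter 3: opening $545.80; interest $3.27 → $549.07; payment $137.27; balance $411.80
Quarter 4: opening $411.80; interest $2.47 → $414.27; payment $138.09; balance $276.18
Quarter 5: opening $276.18; interest $1.66 → $277.84; payment $138.92; balance $138.92
Quarter 6: opening $138.92; interest $0.83 → $139.75; payment $139.75; balance $0.00
Total interest: $4.85 + $4.07 + $3.27 + $2.47 + $1.66 + $0.83 = $17.15

$17.15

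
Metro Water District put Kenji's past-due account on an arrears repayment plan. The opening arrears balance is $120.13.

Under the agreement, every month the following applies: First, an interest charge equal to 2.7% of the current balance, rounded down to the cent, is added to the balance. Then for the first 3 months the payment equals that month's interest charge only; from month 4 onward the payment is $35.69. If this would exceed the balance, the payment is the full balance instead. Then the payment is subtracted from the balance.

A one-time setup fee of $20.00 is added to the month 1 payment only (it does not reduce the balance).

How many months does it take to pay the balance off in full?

7

Month 1: opening $120.13; interest $3.24 → $123.37; payment $3.24 (+ $20.00 fee); balance $120.13
Month 2: opening $120.13; interest $3.24 → $123.37; payment $3.24; balance $120.13
Month 3: opening $120.13; interest $3.24 → $123.37; payment $3.24; balance $120.13
Month 4: opening $120.13; interest $3.24 → $123.37; payment $35.69; balance $87.68
Month 5: opening $87.68; interest $2.36 → $90.04; payment $35.69; balance $54.35
Month 6: opening $54.35; interest $1.46 → $55.81; payment $35.69; balance $20.12
Month 7: opening $20.12; interest $0.54 → $20.66; payment $20.66; balance $0.00
Balance reaches $0.00 in month 7.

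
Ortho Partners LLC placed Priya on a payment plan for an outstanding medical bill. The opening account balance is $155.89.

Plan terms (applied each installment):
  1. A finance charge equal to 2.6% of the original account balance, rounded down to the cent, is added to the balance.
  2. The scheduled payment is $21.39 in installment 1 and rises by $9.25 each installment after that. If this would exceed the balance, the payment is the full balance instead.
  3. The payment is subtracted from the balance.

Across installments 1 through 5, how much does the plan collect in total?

$176.14

# | Opening | Interest | Payment | End bal
1 | $155.89 | $4.05 | $21.39 | $138.55
2 | $138.55 | $4.05 | $30.64 | $111.96
3 | $111.96 | $4.05 | $39.89 | $76.12
4 | $76.12 | $4.05 | $49.14 | $31.03
5 | $31.03 | $4.05 | $35.08 | $0.00
Total paid: $176.14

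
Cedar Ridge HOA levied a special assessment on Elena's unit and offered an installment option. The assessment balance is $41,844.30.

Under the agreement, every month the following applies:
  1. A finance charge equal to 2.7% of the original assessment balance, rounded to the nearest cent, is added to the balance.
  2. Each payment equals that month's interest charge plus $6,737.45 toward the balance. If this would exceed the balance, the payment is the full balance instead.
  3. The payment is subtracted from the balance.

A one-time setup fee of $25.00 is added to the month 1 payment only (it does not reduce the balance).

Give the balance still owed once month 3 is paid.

$21,631.95

Month 1: opening $41,844.30; interest $1,129.80 → $42,974.10; payment $7,867.25 (+ $25.00 fee); balance $35,106.85
Month 2: opening $35,106.85; interest $1,129.80 → $36,236.65; payment $7,867.25; balance $28,369.40
Month 3: opening $28,369.40; interest $1,129.80 → $29,499.20; payment $7,867.25; balance $21,631.95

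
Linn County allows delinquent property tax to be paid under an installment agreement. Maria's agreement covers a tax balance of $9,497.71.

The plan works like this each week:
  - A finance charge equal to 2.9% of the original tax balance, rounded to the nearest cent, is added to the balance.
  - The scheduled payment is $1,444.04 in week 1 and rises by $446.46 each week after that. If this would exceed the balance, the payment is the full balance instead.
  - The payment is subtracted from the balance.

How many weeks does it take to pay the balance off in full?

5

Week 1: opening $9,497.71; interest $275.43 → $9,773.14; payment $1,444.04; balance $8,329.10
Week 2: opening $8,329.10; interest $275.43 → $8,604.53; payment $1,890.50; balance $6,714.03
Week 3: opening $6,714.03; interest $275.43 → $6,989.46; payment $2,336.96; balance $4,652.50
Week 4: opening $4,652.50; interest $275.43 → $4,927.93; payment $2,783.42; balance $2,144.51
Week 5: opening $2,144.51; interest $275.43 → $2,419.94; payment $2,419.94; balance $0.00
Balance reaches $0.00 in week 5.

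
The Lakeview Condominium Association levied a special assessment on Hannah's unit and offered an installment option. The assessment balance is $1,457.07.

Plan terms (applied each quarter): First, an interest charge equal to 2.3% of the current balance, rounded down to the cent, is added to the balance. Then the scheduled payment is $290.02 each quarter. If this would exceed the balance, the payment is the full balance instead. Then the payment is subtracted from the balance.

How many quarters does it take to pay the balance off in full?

Quarter 1: opening $1,457.07; interest $33.51 → $1,490.58; payment $290.02; balance $1,200.56
Quarter 2: opening $1,200.56; interest $27.61 → $1,228.17; payment $290.02; balance $938.15
Quarter 3: opening $938.15; interest $21.57 → $959.72; payment $290.02; balance $669.70
Quarter 4: opening $669.70; interest $15.40 → $685.10; payment $290.02; balance $395.08
Quarter 5: opening $395.08; interest $9.08 → $404.16; payment $290.02; balance $114.14
Quarter 6: opening $114.14; interest $2.62 → $116.76; payment $116.76; balance $0.00
Balance reaches $0.00 in quarter 6.

6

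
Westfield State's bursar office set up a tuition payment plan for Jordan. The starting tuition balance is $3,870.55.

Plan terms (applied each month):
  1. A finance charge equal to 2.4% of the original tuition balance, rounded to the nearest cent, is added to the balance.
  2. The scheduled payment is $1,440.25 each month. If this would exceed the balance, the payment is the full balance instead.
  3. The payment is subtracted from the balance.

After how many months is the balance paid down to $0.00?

Month 1: opening $3,870.55; interest $92.89 → $3,963.44; payment $1,440.25; balance $2,523.19
Month 2: opening $2,523.19; interest $92.89 → $2,616.08; payment $1,440.25; balance $1,175.83
Month 3: opening $1,175.83; interest $92.89 → $1,268.72; payment $1,268.72; balance $0.00
Balance reaches $0.00 in month 3.

3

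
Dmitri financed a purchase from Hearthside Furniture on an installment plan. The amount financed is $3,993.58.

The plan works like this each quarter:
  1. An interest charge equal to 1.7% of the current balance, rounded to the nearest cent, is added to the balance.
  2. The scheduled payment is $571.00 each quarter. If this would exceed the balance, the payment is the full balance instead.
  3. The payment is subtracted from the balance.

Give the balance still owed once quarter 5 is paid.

Quarter 1: $3,993.58 +$67.89 interest = $4,061.47; pay $571.00 → $3,490.47
Quarter 2: $3,490.47 +$59.34 interest = $3,549.81; pay $571.00 → $2,978.81
Quarter 3: $2,978.81 +$50.64 interest = $3,029.45; pay $571.00 → $2,458.45
Quarter 4: $2,458.45 +$41.79 interest = $2,500.24; pay $571.00 → $1,929.24
Quarter 5: $1,929.24 +$32.80 interest = $1,962.04; pay $571.00 → $1,391.04

$1,391.04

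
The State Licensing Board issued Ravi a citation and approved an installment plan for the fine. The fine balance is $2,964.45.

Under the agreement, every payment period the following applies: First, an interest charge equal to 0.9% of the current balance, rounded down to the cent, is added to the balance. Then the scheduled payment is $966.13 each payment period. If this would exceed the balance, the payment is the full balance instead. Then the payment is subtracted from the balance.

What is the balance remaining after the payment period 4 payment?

Payment period 1: $2,964.45 +$26.68 interest = $2,991.13; pay $966.13 → $2,025.00
Payment period 2: $2,025.00 +$18.22 interest = $2,043.22; pay $966.13 → $1,077.09
Payment period 3: $1,077.09 +$9.69 interest = $1,086.78; pay $966.13 → $120.65
Payment period 4: $120.65 +$1.08 interest = $121.73; pay $121.73 → $0.00

$0.00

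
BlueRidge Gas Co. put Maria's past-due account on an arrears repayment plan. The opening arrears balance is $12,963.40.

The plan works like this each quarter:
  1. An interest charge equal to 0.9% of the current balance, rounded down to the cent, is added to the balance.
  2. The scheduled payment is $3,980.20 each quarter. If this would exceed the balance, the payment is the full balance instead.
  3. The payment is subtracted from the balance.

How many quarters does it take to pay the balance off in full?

4

Quarter 1: $12,963.40 +$116.67 interest = $13,080.07; pay $3,980.20 → $9,099.87
Quarter 2: $9,099.87 +$81.89 interest = $9,181.76; pay $3,980.20 → $5,201.56
Quarter 3: $5,201.56 +$46.81 interest = $5,248.37; pay $3,980.20 → $1,268.17
Quarter 4: $1,268.17 +$11.41 interest = $1,279.58; pay $1,279.58 → $0.00
Balance reaches $0.00 in quarter 4.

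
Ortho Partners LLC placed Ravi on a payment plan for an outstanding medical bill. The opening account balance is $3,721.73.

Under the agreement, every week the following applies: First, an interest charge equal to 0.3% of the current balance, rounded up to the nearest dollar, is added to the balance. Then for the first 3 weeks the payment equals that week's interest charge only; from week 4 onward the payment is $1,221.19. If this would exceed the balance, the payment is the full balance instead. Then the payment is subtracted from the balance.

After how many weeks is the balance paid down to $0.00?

# | Opening | Interest | Payment | End bal
1 | $3,721.73 | $12.00 | $12.00 | $3,721.73
2 | $3,721.73 | $12.00 | $12.00 | $3,721.73
3 | $3,721.73 | $12.00 | $12.00 | $3,721.73
4 | $3,721.73 | $12.00 | $1,221.19 | $2,512.54
5 | $2,512.54 | $8.00 | $1,221.19 | $1,299.35
6 | $1,299.35 | $4.00 | $1,221.19 | $82.16
7 | $82.16 | $1.00 | $83.16 | $0.00
Balance reaches $0.00 in week 7.

7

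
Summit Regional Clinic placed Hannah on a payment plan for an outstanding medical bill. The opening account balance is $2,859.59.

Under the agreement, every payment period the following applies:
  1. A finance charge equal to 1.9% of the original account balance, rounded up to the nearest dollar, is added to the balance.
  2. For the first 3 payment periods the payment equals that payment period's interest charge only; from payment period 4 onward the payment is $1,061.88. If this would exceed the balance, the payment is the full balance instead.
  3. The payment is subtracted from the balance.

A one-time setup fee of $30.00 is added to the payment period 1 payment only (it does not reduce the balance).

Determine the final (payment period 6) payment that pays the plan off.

$900.83

# | Opening | Interest | Payment | Fee | End bal
1 | $2,859.59 | $55.00 | $55.00 | $30.00 | $2,859.59
2 | $2,859.59 | $55.00 | $55.00 | — | $2,859.59
3 | $2,859.59 | $55.00 | $55.00 | — | $2,859.59
4 | $2,859.59 | $55.00 | $1,061.88 | — | $1,852.71
5 | $1,852.71 | $55.00 | $1,061.88 | — | $845.83
6 | $845.83 | $55.00 | $900.83 | — | $0.00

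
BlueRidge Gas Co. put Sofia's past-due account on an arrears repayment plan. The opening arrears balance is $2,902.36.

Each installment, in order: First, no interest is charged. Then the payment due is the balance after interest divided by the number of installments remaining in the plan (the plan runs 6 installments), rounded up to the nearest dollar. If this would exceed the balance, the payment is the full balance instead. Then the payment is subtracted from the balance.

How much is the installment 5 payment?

# | Opening | Payment | End bal
1 | $2,902.36 | $484.00 | $2,418.36
2 | $2,418.36 | $484.00 | $1,934.36
3 | $1,934.36 | $484.00 | $1,450.36
4 | $1,450.36 | $484.00 | $966.36
5 | $966.36 | $484.00 | $482.36

$484.00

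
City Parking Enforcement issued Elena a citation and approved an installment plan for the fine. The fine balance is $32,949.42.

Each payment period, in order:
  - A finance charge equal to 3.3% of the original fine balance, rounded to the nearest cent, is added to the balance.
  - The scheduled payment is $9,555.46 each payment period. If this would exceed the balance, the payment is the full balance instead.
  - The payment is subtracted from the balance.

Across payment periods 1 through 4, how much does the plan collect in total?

Payment period 1: opening $32,949.42; interest $1,087.33 → $34,036.75; payment $9,555.46; balance $24,481.29
Payment period 2: opening $24,481.29; interest $1,087.33 → $25,568.62; payment $9,555.46; balance $16,013.16
Payment period 3: opening $16,013.16; interest $1,087.33 → $17,100.49; payment $9,555.46; balance $7,545.03
Payment period 4: opening $7,545.03; interest $1,087.33 → $8,632.36; payment $8,632.36; balance $0.00
Total paid: $37,298.74

$37,298.74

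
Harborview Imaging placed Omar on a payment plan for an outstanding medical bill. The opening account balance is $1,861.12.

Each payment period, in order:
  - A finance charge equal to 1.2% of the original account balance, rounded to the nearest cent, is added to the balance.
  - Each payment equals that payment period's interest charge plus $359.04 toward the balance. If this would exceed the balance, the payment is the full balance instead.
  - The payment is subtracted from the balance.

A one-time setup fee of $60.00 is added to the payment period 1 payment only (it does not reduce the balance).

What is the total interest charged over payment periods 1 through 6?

# | Opening | Interest | Payment | Fee | End bal
1 | $1,861.12 | $22.33 | $381.37 | $60.00 | $1,502.08
2 | $1,502.08 | $22.33 | $381.37 | — | $1,143.04
3 | $1,143.04 | $22.33 | $381.37 | — | $784.00
4 | $784.00 | $22.33 | $381.37 | — | $424.96
5 | $424.96 | $22.33 | $381.37 | — | $65.92
6 | $65.92 | $22.33 | $88.25 | — | $0.00
Total interest: $22.33 + $22.33 + $22.33 + $22.33 + $22.33 + $22.33 = $133.98

$133.98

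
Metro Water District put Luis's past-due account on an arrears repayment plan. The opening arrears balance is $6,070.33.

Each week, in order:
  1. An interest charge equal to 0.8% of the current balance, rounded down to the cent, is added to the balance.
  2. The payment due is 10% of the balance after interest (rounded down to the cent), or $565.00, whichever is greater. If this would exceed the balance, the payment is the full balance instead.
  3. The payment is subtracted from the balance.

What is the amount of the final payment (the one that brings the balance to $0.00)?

# | Opening | Interest | Payment | End bal
1 | $6,070.33 | $48.56 | $611.88 | $5,507.01
2 | $5,507.01 | $44.05 | $565.00 | $4,986.06
3 | $4,986.06 | $39.88 | $565.00 | $4,460.94
4 | $4,460.94 | $35.68 | $565.00 | $3,931.62
5 | $3,931.62 | $31.45 | $565.00 | $3,398.07
6 | $3,398.07 | $27.18 | $565.00 | $2,860.25
7 | $2,860.25 | $22.88 | $565.00 | $2,318.13
8 | $2,318.13 | $18.54 | $565.00 | $1,771.67
9 | $1,771.67 | $14.17 | $565.00 | $1,220.84
10 | $1,220.84 | $9.76 | $565.00 | $665.60
11 | $665.60 | $5.32 | $565.00 | $105.92
12 | $105.92 | $0.84 | $106.76 | $0.00

$106.76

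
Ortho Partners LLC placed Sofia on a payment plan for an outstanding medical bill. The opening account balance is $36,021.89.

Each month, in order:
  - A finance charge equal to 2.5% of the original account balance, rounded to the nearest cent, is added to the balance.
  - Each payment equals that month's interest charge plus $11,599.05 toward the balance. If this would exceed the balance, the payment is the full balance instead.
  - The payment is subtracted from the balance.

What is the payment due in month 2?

# | Opening | Interest | Payment | End bal
1 | $36,021.89 | $900.55 | $12,499.60 | $24,422.84
2 | $24,422.84 | $900.55 | $12,499.60 | $12,823.79

$12,499.60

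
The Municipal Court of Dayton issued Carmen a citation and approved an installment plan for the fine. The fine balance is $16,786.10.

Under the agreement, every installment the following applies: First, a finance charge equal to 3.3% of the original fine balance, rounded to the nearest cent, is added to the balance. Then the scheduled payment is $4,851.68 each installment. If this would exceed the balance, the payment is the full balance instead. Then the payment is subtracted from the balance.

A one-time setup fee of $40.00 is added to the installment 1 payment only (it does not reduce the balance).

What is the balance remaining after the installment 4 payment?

Installment 1: opening $16,786.10; interest $553.94 → $17,340.04; payment $4,851.68 (+ $40.00 fee); balance $12,488.36
Installment 2: opening $12,488.36; interest $553.94 → $13,042.30; payment $4,851.68; balance $8,190.62
Installment 3: opening $8,190.62; interest $553.94 → $8,744.56; payment $4,851.68; balance $3,892.88
Installment 4: opening $3,892.88; interest $553.94 → $4,446.82; payment $4,446.82; balance $0.00

$0.00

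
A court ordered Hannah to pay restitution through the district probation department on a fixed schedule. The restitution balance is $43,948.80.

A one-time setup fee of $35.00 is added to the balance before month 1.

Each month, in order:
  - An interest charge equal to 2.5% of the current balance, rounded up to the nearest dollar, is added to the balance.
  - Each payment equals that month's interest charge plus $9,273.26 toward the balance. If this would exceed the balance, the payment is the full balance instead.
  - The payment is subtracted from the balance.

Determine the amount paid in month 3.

Month 1: $43,983.80 +$1,100.00 interest = $45,083.80; pay $10,373.26 → $34,710.54
Month 2: $34,710.54 +$868.00 interest = $35,578.54; pay $10,141.26 → $25,437.28
Month 3: $25,437.28 +$636.00 interest = $26,073.28; pay $9,909.26 → $16,164.02

$9,909.26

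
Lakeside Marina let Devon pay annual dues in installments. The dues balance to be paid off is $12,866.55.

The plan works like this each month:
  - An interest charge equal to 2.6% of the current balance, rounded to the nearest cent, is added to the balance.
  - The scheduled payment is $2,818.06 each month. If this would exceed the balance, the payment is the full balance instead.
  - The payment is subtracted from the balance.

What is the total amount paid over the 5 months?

Month 1: opening $12,866.55; interest $334.53 → $13,201.08; payment $2,818.06; balance $10,383.02
Month 2: opening $10,383.02; interest $269.96 → $10,652.98; payment $2,818.06; balance $7,834.92
Month 3: opening $7,834.92; interest $203.71 → $8,038.63; payment $2,818.06; balance $5,220.57
Month 4: opening $5,220.57; interest $135.73 → $5,356.30; payment $2,818.06; balance $2,538.24
Month 5: opening $2,538.24; interest $65.99 → $2,604.23; payment $2,604.23; balance $0.00
Total paid: $13,876.47

$13,876.47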